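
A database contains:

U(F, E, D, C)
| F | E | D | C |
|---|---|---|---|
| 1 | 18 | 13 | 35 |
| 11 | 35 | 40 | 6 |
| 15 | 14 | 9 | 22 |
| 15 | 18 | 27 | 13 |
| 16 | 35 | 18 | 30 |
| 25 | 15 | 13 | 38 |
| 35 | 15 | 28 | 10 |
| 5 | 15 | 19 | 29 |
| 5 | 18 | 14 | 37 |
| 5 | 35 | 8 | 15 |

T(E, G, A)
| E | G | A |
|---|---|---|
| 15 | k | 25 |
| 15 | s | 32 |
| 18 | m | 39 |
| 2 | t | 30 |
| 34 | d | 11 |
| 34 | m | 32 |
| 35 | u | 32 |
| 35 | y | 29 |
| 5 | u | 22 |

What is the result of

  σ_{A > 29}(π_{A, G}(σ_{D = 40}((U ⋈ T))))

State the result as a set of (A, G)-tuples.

{(32, u)}

Joining U and T on E yields {(1, 18, 13, 35, m, 39), (11, 35, 40, 6, u, 32), (11, 35, 40, 6, y, 29), (15, 18, 27, 13, m, 39), (16, 35, 18, 30, u, 32), (16, 35, 18, 30, y, 29), (25, 15, 13, 38, k, 25), (25, 15, 13, 38, s, 32), (35, 15, 28, 10, k, 25), (35, 15, 28, 10, s, 32), (5, 15, 19, 29, k, 25), (5, 15, 19, 29, s, 32), (5, 18, 14, 37, m, 39), (5, 35, 8, 15, u, 32), (5, 35, 8, 15, y, 29)}.
Filtering on D = 40 leaves {(11, 35, 40, 6, u, 32), (11, 35, 40, 6, y, 29)}.
Keep only column(s) A, G: {(29, y), (32, u)}
Filtering on A > 29 leaves {(32, u)}.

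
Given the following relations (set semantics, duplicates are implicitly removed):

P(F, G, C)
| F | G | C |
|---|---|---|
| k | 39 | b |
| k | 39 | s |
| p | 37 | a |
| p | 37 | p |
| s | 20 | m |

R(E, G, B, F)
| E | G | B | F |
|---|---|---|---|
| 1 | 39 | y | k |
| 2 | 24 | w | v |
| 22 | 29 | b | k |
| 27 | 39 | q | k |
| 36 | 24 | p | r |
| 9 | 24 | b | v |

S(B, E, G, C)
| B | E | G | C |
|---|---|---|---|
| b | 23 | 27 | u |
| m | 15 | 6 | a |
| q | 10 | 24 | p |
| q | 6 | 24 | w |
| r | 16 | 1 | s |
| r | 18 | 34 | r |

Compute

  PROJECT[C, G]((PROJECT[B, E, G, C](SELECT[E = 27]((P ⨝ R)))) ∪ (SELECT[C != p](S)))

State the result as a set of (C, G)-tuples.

{(a, 6), (b, 39), (r, 34), (s, 1), (s, 39), (u, 27), (w, 24)}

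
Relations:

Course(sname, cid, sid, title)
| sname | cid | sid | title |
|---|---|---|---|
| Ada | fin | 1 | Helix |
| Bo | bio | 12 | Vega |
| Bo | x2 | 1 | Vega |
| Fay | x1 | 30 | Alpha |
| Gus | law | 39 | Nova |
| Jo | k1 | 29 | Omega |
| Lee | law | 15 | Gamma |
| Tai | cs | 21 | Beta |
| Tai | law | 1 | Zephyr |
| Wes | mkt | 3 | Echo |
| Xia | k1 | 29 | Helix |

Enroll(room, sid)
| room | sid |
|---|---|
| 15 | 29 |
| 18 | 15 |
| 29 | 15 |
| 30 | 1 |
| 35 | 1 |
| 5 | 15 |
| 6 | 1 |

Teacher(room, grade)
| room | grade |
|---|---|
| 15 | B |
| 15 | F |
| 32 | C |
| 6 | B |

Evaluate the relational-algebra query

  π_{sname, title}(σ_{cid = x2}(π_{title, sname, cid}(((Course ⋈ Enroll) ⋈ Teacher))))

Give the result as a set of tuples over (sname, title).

Natural join on sid: {(Ada, fin, 1, Helix, 30), (Ada, fin, 1, Helix, 35), (Ada, fin, 1, Helix, 6), (Bo, x2, 1, Vega, 30), (Bo, x2, 1, Vega, 35), (Bo, x2, 1, Vega, 6), (Jo, k1, 29, Omega, 15), (Lee, law, 15, Gamma, 18), (Lee, law, 15, Gamma, 29), (Lee, law, 15, Gamma, 5), (Tai, law, 1, Zephyr, 30), (Tai, law, 1, Zephyr, 35), (Tai, law, 1, Zephyr, 6), (Xia, k1, 29, Helix, 15)}
Natural join on room: {(Ada, fin, 1, Helix, 6, B), (Bo, x2, 1, Vega, 6, B), (Jo, k1, 29, Omega, 15, B), (Jo, k1, 29, Omega, 15, F), (Tai, law, 1, Zephyr, 6, B), (Xia, k1, 29, Helix, 15, B), (Xia, k1, 29, Helix, 15, F)}
π[title, sname, cid]: project onto (title, sname, cid) (2 duplicate(s) eliminated) → {(Helix, Ada, fin), (Helix, Xia, k1), (Omega, Jo, k1), (Vega, Bo, x2), (Zephyr, Tai, law)}
Apply σ_{cid = x2}; surviving tuples: {(Vega, Bo, x2)}
π[sname, title]: project onto (sname, title) → {(Bo, Vega)}

{(Bo, Vega)}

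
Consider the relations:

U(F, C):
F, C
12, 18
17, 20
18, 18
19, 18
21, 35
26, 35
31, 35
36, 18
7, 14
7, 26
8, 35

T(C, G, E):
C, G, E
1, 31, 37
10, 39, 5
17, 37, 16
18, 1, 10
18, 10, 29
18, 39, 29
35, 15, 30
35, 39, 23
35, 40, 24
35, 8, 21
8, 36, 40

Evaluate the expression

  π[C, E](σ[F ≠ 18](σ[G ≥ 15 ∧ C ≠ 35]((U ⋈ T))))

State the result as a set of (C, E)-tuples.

U ⋈ T (natural join on C): {(12, 18, 1, 10), (12, 18, 10, 29), (12, 18, 39, 29), (18, 18, 1, 10), (18, 18, 10, 29), (18, 18, 39, 29), (19, 18, 1, 10), (19, 18, 10, 29), (19, 18, 39, 29), (21, 35, 15, 30), (21, 35, 39, 23), (21, 35, 40, 24), (21, 35, 8, 21), (26, 35, 15, 30), (26, 35, 39, 23), (26, 35, 40, 24), (26, 35, 8, 21), (31, 35, 15, 30), (31, 35, 39, 23), (31, 35, 40, 24), (31, 35, 8, 21), (36, 18, 1, 10), (36, 18, 10, 29), (36, 18, 39, 29), (8, 35, 15, 30), (8, 35, 39, 23), (8, 35, 40, 24), (8, 35, 8, 21)}
Selection G ≥ 15 ∧ C ≠ 35: {(12, 18, 39, 29), (18, 18, 39, 29), (19, 18, 39, 29), (36, 18, 39, 29)}
Selection F ≠ 18: {(12, 18, 39, 29), (19, 18, 39, 29), (36, 18, 39, 29)}
Projecting to C, E (2 duplicate(s) eliminated): {(18, 29)}

{(18, 29)}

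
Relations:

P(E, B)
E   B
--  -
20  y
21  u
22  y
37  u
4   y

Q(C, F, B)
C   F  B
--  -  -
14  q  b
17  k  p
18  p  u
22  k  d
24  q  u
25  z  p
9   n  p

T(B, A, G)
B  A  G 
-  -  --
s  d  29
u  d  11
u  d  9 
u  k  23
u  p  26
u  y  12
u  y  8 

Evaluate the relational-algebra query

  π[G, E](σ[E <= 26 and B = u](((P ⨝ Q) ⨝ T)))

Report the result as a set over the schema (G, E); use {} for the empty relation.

{(11, 21), (12, 21), (23, 21), (26, 21), (8, 21), (9, 21)}

P ⋈ Q (natural join on B): {(21, u, 18, p), (21, u, 24, q), (37, u, 18, p), (37, u, 24, q)}
(P ⨝ Q) ⋈ T (natural join on B): {(21, u, 18, p, d, 11), (21, u, 18, p, d, 9), (21, u, 18, p, k, 23), (21, u, 18, p, p, 26), (21, u, 18, p, y, 12), (21, u, 18, p, y, 8), (21, u, 24, q, d, 11), (21, u, 24, q, d, 9), (21, u, 24, q, k, 23), (21, u, 24, q, p, 26), (21, u, 24, q, y, 12), (21, u, 24, q, y, 8), (37, u, 18, p, d, 11), (37, u, 18, p, d, 9), (37, u, 18, p, k, 23), (37, u, 18, p, p, 26), (37, u, 18, p, y, 12), (37, u, 18, p, y, 8), (37, u, 24, q, d, 11), (37, u, 24, q, d, 9), (37, u, 24, q, k, 23), (37, u, 24, q, p, 26), (37, u, 24, q, y, 12), (37, u, 24, q, y, 8)}
σ[E <= 26 and B = u]: keep tuples satisfying E <= 26 and B = u → {(21, u, 18, p, d, 11), (21, u, 18, p, d, 9), (21, u, 18, p, k, 23), (21, u, 18, p, p, 26), (21, u, 18, p, y, 12), (21, u, 18, p, y, 8), (21, u, 24, q, d, 11), (21, u, 24, q, d, 9), (21, u, 24, q, k, 23), (21, u, 24, q, p, 26), (21, u, 24, q, y, 12), (21, u, 24, q, y, 8)}
Keep only column(s) G, E (6 duplicate(s) eliminated): {(11, 21), (12, 21), (23, 21), (26, 21), (8, 21), (9, 21)}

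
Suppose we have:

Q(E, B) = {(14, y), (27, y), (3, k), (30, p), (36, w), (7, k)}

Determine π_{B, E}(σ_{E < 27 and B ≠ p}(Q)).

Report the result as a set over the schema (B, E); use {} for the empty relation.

Filtering on E < 27 and B ≠ p leaves {(14, y), (3, k), (7, k)}.
Keep only column(s) B, E: {(k, 3), (k, 7), (y, 14)}

{(k, 3), (k, 7), (y, 14)}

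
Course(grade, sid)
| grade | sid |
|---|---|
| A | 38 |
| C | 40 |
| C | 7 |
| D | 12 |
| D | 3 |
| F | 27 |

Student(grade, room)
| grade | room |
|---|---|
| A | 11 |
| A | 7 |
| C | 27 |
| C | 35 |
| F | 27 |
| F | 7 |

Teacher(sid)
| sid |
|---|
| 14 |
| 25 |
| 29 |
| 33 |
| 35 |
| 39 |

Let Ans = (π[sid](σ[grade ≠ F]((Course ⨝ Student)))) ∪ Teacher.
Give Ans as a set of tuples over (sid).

{14, 25, 29, 33, 35, 38, 39, 40, 7}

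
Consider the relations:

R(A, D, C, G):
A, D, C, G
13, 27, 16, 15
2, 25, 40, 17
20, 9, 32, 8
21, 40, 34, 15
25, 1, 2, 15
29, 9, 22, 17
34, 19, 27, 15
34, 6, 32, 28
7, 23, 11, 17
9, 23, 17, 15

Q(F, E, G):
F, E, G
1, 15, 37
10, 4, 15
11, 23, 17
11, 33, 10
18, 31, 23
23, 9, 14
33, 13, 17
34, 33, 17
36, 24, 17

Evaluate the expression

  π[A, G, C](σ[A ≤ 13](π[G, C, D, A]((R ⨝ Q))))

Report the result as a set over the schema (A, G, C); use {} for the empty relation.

Natural join on G: {(13, 27, 16, 15, 10, 4), (2, 25, 40, 17, 11, 23), (2, 25, 40, 17, 33, 13), (2, 25, 40, 17, 34, 33), (2, 25, 40, 17, 36, 24), (21, 40, 34, 15, 10, 4), (25, 1, 2, 15, 10, 4), (29, 9, 22, 17, 11, 23), (29, 9, 22, 17, 33, 13), (29, 9, 22, 17, 34, 33), (29, 9, 22, 17, 36, 24), (34, 19, 27, 15, 10, 4), (7, 23, 11, 17, 11, 23), (7, 23, 11, 17, 33, 13), (7, 23, 11, 17, 34, 33), (7, 23, 11, 17, 36, 24), (9, 23, 17, 15, 10, 4)}
π_{G, C, D, A} gives {(15, 16, 27, 13), (15, 17, 23, 9), (15, 2, 1, 25), (15, 27, 19, 34), (15, 34, 40, 21), (17, 11, 23, 7), (17, 22, 9, 29), (17, 40, 25, 2)} (9 duplicate(s) eliminated).
Apply σ_{A ≤ 13}; surviving tuples: {(15, 16, 27, 13), (15, 17, 23, 9), (17, 11, 23, 7), (17, 40, 25, 2)}
π_{A, G, C} gives {(13, 15, 16), (2, 17, 40), (7, 17, 11), (9, 15, 17)}.

{(13, 15, 16), (2, 17, 40), (7, 17, 11), (9, 15, 17)}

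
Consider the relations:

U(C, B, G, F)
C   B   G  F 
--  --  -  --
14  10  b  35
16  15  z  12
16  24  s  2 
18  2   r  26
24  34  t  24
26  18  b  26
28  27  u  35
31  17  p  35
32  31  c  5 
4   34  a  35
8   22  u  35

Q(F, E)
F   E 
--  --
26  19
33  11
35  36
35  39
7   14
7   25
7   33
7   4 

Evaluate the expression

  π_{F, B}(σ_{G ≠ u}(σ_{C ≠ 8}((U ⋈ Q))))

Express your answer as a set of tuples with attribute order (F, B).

Joining U and Q on F yields {(14, 10, b, 35, 36), (14, 10, b, 35, 39), (18, 2, r, 26, 19), (26, 18, b, 26, 19), (28, 27, u, 35, 36), (28, 27, u, 35, 39), (31, 17, p, 35, 36), (31, 17, p, 35, 39), (4, 34, a, 35, 36), (4, 34, a, 35, 39), (8, 22, u, 35, 36), (8, 22, u, 35, 39)}.
Filtering on C ≠ 8 leaves {(14, 10, b, 35, 36), (14, 10, b, 35, 39), (18, 2, r, 26, 19), (26, 18, b, 26, 19), (28, 27, u, 35, 36), (28, 27, u, 35, 39), (31, 17, p, 35, 36), (31, 17, p, 35, 39), (4, 34, a, 35, 36), (4, 34, a, 35, 39)}.
Filtering on G ≠ u leaves {(14, 10, b, 35, 36), (14, 10, b, 35, 39), (18, 2, r, 26, 19), (26, 18, b, 26, 19), (31, 17, p, 35, 36), (31, 17, p, 35, 39), (4, 34, a, 35, 36), (4, 34, a, 35, 39)}.
Keep only column(s) F, B (3 duplicate(s) eliminated): {(26, 18), (26, 2), (35, 10), (35, 17), (35, 34)}

{(26, 18), (26, 2), (35, 10), (35, 17), (35, 34)}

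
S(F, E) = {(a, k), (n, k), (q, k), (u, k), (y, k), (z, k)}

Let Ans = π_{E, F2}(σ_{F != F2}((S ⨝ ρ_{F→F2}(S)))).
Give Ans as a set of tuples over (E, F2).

{(k, a), (k, n), (k, q), (k, u), (k, y), (k, z)}

ρ[F→F2]: schema becomes (F2, E); tuples unchanged.
S ⋈ ρ_{F→F2}(S) (natural join on E): {(a, k, a), (a, k, n), (a, k, q), (a, k, u), (a, k, y), (a, k, z), (n, k, a), (n, k, n), (n, k, q), (n, k, u), (n, k, y), (n, k, z), (q, k, a), (q, k, n), (q, k, q), (q, k, u), (q, k, y), (q, k, z), (u, k, a), (u, k, n), (u, k, q), (u, k, u), (u, k, y), (u, k, z), (y, k, a), (y, k, n), (y, k, q), (y, k, u), (y, k, y), (y, k, z), (z, k, a), (z, k, n), (z, k, q), (z, k, u), (z, k, y), (z, k, z)}
σ[F != F2]: keep tuples satisfying F != F2 → {(a, k, n), (a, k, q), (a, k, u), (a, k, y), (a, k, z), (n, k, a), (n, k, q), (n, k, u), (n, k, y), (n, k, z), (q, k, a), (q, k, n), (q, k, u), (q, k, y), (q, k, z), (u, k, a), (u, k, n), (u, k, q), (u, k, y), (u, k, z), (y, k, a), (y, k, n), (y, k, q), (y, k, u), (y, k, z), (z, k, a), (z, k, n), (z, k, q), (z, k, u), (z, k, y)}
Keep only column(s) E, F2 (24 duplicate(s) eliminated): {(k, a), (k, n), (k, q), (k, u), (k, y), (k, z)}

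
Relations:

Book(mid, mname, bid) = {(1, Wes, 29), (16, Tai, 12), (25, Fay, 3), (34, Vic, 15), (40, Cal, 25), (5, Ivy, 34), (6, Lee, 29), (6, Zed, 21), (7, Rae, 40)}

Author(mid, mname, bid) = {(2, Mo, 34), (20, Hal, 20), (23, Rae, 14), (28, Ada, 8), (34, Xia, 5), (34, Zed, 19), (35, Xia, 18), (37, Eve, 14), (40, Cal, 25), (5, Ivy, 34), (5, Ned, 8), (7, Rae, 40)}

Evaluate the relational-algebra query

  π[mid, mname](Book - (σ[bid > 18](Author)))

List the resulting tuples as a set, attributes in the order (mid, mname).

σ[bid > 18]: keep tuples satisfying bid > 18 → {(2, Mo, 34), (20, Hal, 20), (34, Zed, 19), (40, Cal, 25), (5, Ivy, 34), (7, Rae, 40)}
Set difference of the two operands is {(1, Wes, 29), (16, Tai, 12), (25, Fay, 3), (34, Vic, 15), (6, Lee, 29), (6, Zed, 21)}.
π_{mid, mname} gives {(1, Wes), (16, Tai), (25, Fay), (34, Vic), (6, Lee), (6, Zed)}.

{(1, Wes), (16, Tai), (25, Fay), (34, Vic), (6, Lee), (6, Zed)}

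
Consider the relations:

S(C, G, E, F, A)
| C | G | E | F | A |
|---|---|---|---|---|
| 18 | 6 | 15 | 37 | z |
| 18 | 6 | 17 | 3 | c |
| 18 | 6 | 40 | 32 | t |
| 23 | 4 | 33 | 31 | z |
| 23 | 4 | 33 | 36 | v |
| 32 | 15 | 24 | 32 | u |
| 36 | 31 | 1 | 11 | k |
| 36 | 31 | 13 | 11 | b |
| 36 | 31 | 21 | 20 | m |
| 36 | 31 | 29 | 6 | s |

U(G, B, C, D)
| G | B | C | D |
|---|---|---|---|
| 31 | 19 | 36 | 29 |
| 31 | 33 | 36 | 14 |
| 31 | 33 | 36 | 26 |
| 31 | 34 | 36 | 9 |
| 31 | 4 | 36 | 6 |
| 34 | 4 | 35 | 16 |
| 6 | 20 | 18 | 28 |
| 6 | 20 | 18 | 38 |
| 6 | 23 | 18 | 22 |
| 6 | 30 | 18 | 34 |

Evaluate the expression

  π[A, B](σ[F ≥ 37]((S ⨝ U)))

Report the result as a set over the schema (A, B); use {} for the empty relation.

{(z, 20), (z, 23), (z, 30)}

Joining S and U on C, G yields {(18, 6, 15, 37, z, 20, 28), (18, 6, 15, 37, z, 20, 38), (18, 6, 15, 37, z, 23, 22), (18, 6, 15, 37, z, 30, 34), (18, 6, 17, 3, c, 20, 28), (18, 6, 17, 3, c, 20, 38), (18, 6, 17, 3, c, 23, 22), (18, 6, 17, 3, c, 30, 34), (18, 6, 40, 32, t, 20, 28), (18, 6, 40, 32, t, 20, 38), (18, 6, 40, 32, t, 23, 22), (18, 6, 40, 32, t, 30, 34), (36, 31, 1, 11, k, 19, 29), (36, 31, 1, 11, k, 33, 14), (36, 31, 1, 11, k, 33, 26), (36, 31, 1, 11, k, 34, 9), (36, 31, 1, 11, k, 4, 6), (36, 31, 13, 11, b, 19, 29), (36, 31, 13, 11, b, 33, 14), (36, 31, 13, 11, b, 33, 26), (36, 31, 13, 11, b, 34, 9), (36, 31, 13, 11, b, 4, 6), (36, 31, 21, 20, m, 19, 29), (36, 31, 21, 20, m, 33, 14), (36, 31, 21, 20, m, 33, 26), (36, 31, 21, 20, m, 34, 9), (36, 31, 21, 20, m, 4, 6), (36, 31, 29, 6, s, 19, 29), (36, 31, 29, 6, s, 33, 14), (36, 31, 29, 6, s, 33, 26), (36, 31, 29, 6, s, 34, 9), (36, 31, 29, 6, s, 4, 6)}.
Selection F ≥ 37: {(18, 6, 15, 37, z, 20, 28), (18, 6, 15, 37, z, 20, 38), (18, 6, 15, 37, z, 23, 22), (18, 6, 15, 37, z, 30, 34)}
π[A, B]: project onto (A, B) (1 duplicate(s) eliminated) → {(z, 20), (z, 23), (z, 30)}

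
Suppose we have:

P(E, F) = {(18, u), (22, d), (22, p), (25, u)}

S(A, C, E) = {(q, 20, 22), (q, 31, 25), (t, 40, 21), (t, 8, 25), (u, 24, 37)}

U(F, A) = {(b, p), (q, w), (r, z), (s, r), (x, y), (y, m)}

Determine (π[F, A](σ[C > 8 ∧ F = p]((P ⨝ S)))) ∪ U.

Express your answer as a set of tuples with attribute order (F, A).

{(b, p), (p, q), (q, w), (r, z), (s, r), (x, y), (y, m)}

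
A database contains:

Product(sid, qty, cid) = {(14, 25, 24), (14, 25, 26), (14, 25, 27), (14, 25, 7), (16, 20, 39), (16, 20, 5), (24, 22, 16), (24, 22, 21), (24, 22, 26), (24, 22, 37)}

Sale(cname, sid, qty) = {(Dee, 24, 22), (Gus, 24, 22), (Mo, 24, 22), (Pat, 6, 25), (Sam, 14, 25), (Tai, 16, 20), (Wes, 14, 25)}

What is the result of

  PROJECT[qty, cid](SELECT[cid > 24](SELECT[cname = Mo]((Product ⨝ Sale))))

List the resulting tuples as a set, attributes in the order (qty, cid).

{(22, 26), (22, 37)}

Natural join on sid, qty: {(14, 25, 24, Sam), (14, 25, 24, Wes), (14, 25, 26, Sam), (14, 25, 26, Wes), (14, 25, 27, Sam), (14, 25, 27, Wes), (14, 25, 7, Sam), (14, 25, 7, Wes), (16, 20, 39, Tai), (16, 20, 5, Tai), (24, 22, 16, Dee), (24, 22, 16, Gus), (24, 22, 16, Mo), (24, 22, 21, Dee), (24, 22, 21, Gus), (24, 22, 21, Mo), (24, 22, 26, Dee), (24, 22, 26, Gus), (24, 22, 26, Mo), (24, 22, 37, Dee), (24, 22, 37, Gus), (24, 22, 37, Mo)}
σ[cname = Mo]: keep tuples satisfying cname = Mo → {(24, 22, 16, Mo), (24, 22, 21, Mo), (24, 22, 26, Mo), (24, 22, 37, Mo)}
σ[cid > 24]: keep tuples satisfying cid > 24 → {(24, 22, 26, Mo), (24, 22, 37, Mo)}
Keep only column(s) qty, cid: {(22, 26), (22, 37)}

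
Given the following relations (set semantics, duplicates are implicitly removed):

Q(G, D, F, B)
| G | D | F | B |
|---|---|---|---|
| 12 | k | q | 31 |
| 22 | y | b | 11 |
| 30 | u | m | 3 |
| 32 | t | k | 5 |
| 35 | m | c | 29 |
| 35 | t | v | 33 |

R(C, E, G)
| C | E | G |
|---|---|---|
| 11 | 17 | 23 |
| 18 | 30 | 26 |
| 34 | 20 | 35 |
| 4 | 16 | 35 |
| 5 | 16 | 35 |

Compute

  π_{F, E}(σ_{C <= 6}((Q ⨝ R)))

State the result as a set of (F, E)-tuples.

Joining Q and R on G yields {(35, m, c, 29, 34, 20), (35, m, c, 29, 4, 16), (35, m, c, 29, 5, 16), (35, t, v, 33, 34, 20), (35, t, v, 33, 4, 16), (35, t, v, 33, 5, 16)}.
Filtering on C <= 6 leaves {(35, m, c, 29, 4, 16), (35, m, c, 29, 5, 16), (35, t, v, 33, 4, 16), (35, t, v, 33, 5, 16)}.
Keep only column(s) F, E (2 duplicate(s) eliminated): {(c, 16), (v, 16)}

{(c, 16), (v, 16)}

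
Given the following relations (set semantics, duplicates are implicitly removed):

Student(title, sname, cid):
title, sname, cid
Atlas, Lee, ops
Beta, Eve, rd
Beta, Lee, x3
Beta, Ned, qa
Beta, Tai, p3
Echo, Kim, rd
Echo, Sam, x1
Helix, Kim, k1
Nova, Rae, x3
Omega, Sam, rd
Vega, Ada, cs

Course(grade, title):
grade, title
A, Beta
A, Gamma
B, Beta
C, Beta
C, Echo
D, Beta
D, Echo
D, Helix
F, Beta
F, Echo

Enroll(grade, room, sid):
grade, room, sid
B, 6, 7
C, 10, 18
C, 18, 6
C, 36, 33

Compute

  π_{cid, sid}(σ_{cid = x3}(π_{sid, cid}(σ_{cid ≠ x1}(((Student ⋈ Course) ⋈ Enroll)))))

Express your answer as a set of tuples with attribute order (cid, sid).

Student ⋈ Course (natural join on title): {(Beta, Eve, rd, A), (Beta, Eve, rd, B), (Beta, Eve, rd, C), (Beta, Eve, rd, D), (Beta, Eve, rd, F), (Beta, Lee, x3, A), (Beta, Lee, x3, B), (Beta, Lee, x3, C), (Beta, Lee, x3, D), (Beta, Lee, x3, F), (Beta, Ned, qa, A), (Beta, Ned, qa, B), (Beta, Ned, qa, C), (Beta, Ned, qa, D), (Beta, Ned, qa, F), (Beta, Tai, p3, A), (Beta, Tai, p3, B), (Beta, Tai, p3, C), (Beta, Tai, p3, D), (Beta, Tai, p3, F), (Echo, Kim, rd, C), (Echo, Kim, rd, D), (Echo, Kim, rd, F), (Echo, Sam, x1, C), (Echo, Sam, x1, D), (Echo, Sam, x1, F), (Helix, Kim, k1, D)}
(Student ⋈ Course) ⋈ Enroll (natural join on grade): {(Beta, Eve, rd, B, 6, 7), (Beta, Eve, rd, C, 10, 18), (Beta, Eve, rd, C, 18, 6), (Beta, Eve, rd, C, 36, 33), (Beta, Lee, x3, B, 6, 7), (Beta, Lee, x3, C, 10, 18), (Beta, Lee, x3, C, 18, 6), (Beta, Lee, x3, C, 36, 33), (Beta, Ned, qa, B, 6, 7), (Beta, Ned, qa, C, 10, 18), (Beta, Ned, qa, C, 18, 6), (Beta, Ned, qa, C, 36, 33), (Beta, Tai, p3, B, 6, 7), (Beta, Tai, p3, C, 10, 18), (Beta, Tai, p3, C, 18, 6), (Beta, Tai, p3, C, 36, 33), (Echo, Kim, rd, C, 10, 18), (Echo, Kim, rd, C, 18, 6), (Echo, Kim, rd, C, 36, 33), (Echo, Sam, x1, C, 10, 18), (Echo, Sam, x1, C, 18, 6), (Echo, Sam, x1, C, 36, 33)}
Apply σ_{cid ≠ x1}; surviving tuples: {(Beta, Eve, rd, B, 6, 7), (Beta, Eve, rd, C, 10, 18), (Beta, Eve, rd, C, 18, 6), (Beta, Eve, rd, C, 36, 33), (Beta, Lee, x3, B, 6, 7), (Beta, Lee, x3, C, 10, 18), (Beta, Lee, x3, C, 18, 6), (Beta, Lee, x3, C, 36, 33), (Beta, Ned, qa, B, 6, 7), (Beta, Ned, qa, C, 10, 18), (Beta, Ned, qa, C, 18, 6), (Beta, Ned, qa, C, 36, 33), (Beta, Tai, p3, B, 6, 7), (Beta, Tai, p3, C, 10, 18), (Beta, Tai, p3, C, 18, 6), (Beta, Tai, p3, C, 36, 33), (Echo, Kim, rd, C, 10, 18), (Echo, Kim, rd, C, 18, 6), (Echo, Kim, rd, C, 36, 33)}
π[sid, cid]: project onto (sid, cid) (3 duplicate(s) eliminated) → {(18, p3), (18, qa), (18, rd), (18, x3), (33, p3), (33, qa), (33, rd), (33, x3), (6, p3), (6, qa), (6, rd), (6, x3), (7, p3), (7, qa), (7, rd), (7, x3)}
Apply σ_{cid = x3}; surviving tuples: {(18, x3), (33, x3), (6, x3), (7, x3)}
π[cid, sid]: project onto (cid, sid) → {(x3, 18), (x3, 33), (x3, 6), (x3, 7)}

{(x3, 18), (x3, 33), (x3, 6), (x3, 7)}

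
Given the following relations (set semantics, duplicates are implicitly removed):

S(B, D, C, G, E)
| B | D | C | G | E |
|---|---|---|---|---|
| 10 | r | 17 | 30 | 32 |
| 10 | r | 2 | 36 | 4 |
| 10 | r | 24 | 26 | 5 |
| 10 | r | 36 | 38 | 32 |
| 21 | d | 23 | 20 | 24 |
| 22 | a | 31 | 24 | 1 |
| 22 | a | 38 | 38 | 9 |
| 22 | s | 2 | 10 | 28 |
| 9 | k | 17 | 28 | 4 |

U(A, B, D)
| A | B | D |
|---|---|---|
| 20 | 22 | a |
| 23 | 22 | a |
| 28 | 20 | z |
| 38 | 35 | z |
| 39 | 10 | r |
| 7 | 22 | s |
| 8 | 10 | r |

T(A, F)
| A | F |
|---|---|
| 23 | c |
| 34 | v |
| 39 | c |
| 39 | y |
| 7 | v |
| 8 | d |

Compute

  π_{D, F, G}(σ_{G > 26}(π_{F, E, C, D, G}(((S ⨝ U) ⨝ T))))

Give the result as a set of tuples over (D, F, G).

Natural join on B, D: {(10, r, 17, 30, 32, 39), (10, r, 17, 30, 32, 8), (10, r, 2, 36, 4, 39), (10, r, 2, 36, 4, 8), (10, r, 24, 26, 5, 39), (10, r, 24, 26, 5, 8), (10, r, 36, 38, 32, 39), (10, r, 36, 38, 32, 8), (22, a, 31, 24, 1, 20), (22, a, 31, 24, 1, 23), (22, a, 38, 38, 9, 20), (22, a, 38, 38, 9, 23), (22, s, 2, 10, 28, 7)}
Natural join on A: {(10, r, 17, 30, 32, 39, c), (10, r, 17, 30, 32, 39, y), (10, r, 17, 30, 32, 8, d), (10, r, 2, 36, 4, 39, c), (10, r, 2, 36, 4, 39, y), (10, r, 2, 36, 4, 8, d), (10, r, 24, 26, 5, 39, c), (10, r, 24, 26, 5, 39, y), (10, r, 24, 26, 5, 8, d), (10, r, 36, 38, 32, 39, c), (10, r, 36, 38, 32, 39, y), (10, r, 36, 38, 32, 8, d), (22, a, 31, 24, 1, 23, c), (22, a, 38, 38, 9, 23, c), (22, s, 2, 10, 28, 7, v)}
Keep only column(s) F, E, C, D, G: {(c, 1, 31, a, 24), (c, 32, 17, r, 30), (c, 32, 36, r, 38), (c, 4, 2, r, 36), (c, 5, 24, r, 26), (c, 9, 38, a, 38), (d, 32, 17, r, 30), (d, 32, 36, r, 38), (d, 4, 2, r, 36), (d, 5, 24, r, 26), (v, 28, 2, s, 10), (y, 32, 17, r, 30), (y, 32, 36, r, 38), (y, 4, 2, r, 36), (y, 5, 24, r, 26)}
Apply σ_{G > 26}; surviving tuples: {(c, 32, 17, r, 30), (c, 32, 36, r, 38), (c, 4, 2, r, 36), (c, 9, 38, a, 38), (d, 32, 17, r, 30), (d, 32, 36, r, 38), (d, 4, 2, r, 36), (y, 32, 17, r, 30), (y, 32, 36, r, 38), (y, 4, 2, r, 36)}
Keep only column(s) D, F, G: {(a, c, 38), (r, c, 30), (r, c, 36), (r, c, 38), (r, d, 30), (r, d, 36), (r, d, 38), (r, y, 30), (r, y, 36), (r, y, 38)}

{(a, c, 38), (r, c, 30), (r, c, 36), (r, c, 38), (r, d, 30), (r, d, 36), (r, d, 38), (r, y, 30), (r, y, 36), (r, y, 38)}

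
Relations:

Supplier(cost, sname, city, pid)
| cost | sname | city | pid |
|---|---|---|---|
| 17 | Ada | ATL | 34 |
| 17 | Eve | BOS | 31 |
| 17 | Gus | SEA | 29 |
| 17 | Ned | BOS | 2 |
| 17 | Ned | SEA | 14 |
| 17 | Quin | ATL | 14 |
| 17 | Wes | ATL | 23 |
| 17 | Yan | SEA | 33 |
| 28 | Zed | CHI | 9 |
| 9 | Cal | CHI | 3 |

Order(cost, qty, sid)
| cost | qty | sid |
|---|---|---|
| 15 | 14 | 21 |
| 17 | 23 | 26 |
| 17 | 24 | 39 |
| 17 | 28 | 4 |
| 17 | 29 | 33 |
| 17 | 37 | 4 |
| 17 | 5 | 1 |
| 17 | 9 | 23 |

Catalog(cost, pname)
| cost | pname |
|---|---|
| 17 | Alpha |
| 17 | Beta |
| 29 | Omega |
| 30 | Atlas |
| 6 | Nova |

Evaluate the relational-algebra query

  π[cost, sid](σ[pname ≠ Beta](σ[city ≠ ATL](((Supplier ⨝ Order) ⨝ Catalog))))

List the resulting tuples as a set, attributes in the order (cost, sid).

{(17, 1), (17, 23), (17, 26), (17, 33), (17, 39), (17, 4)}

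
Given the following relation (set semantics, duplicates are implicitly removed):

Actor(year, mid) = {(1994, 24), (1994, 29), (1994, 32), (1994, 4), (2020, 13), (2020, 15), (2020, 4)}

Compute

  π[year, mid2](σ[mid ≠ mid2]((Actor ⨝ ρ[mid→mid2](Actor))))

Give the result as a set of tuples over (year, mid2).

ρ[mid→mid2]: schema becomes (year, mid2); tuples unchanged.
Natural join on year: {(1994, 24, 24), (1994, 24, 29), (1994, 24, 32), (1994, 24, 4), (1994, 29, 24), (1994, 29, 29), (1994, 29, 32), (1994, 29, 4), (1994, 32, 24), (1994, 32, 29), (1994, 32, 32), (1994, 32, 4), (1994, 4, 24), (1994, 4, 29), (1994, 4, 32), (1994, 4, 4), (2020, 13, 13), (2020, 13, 15), (2020, 13, 4), (2020, 15, 13), (2020, 15, 15), (2020, 15, 4), (2020, 4, 13), (2020, 4, 15), (2020, 4, 4)}
Apply σ_{mid ≠ mid2}; surviving tuples: {(1994, 24, 29), (1994, 24, 32), (1994, 24, 4), (1994, 29, 24), (1994, 29, 32), (1994, 29, 4), (1994, 32, 24), (1994, 32, 29), (1994, 32, 4), (1994, 4, 24), (1994, 4, 29), (1994, 4, 32), (2020, 13, 15), (2020, 13, 4), (2020, 15, 13), (2020, 15, 4), (2020, 4, 13), (2020, 4, 15)}
Keep only column(s) year, mid2 (11 duplicate(s) eliminated): {(1994, 24), (1994, 29), (1994, 32), (1994, 4), (2020, 13), (2020, 15), (2020, 4)}

{(1994, 24), (1994, 29), (1994, 32), (1994, 4), (2020, 13), (2020, 15), (2020, 4)}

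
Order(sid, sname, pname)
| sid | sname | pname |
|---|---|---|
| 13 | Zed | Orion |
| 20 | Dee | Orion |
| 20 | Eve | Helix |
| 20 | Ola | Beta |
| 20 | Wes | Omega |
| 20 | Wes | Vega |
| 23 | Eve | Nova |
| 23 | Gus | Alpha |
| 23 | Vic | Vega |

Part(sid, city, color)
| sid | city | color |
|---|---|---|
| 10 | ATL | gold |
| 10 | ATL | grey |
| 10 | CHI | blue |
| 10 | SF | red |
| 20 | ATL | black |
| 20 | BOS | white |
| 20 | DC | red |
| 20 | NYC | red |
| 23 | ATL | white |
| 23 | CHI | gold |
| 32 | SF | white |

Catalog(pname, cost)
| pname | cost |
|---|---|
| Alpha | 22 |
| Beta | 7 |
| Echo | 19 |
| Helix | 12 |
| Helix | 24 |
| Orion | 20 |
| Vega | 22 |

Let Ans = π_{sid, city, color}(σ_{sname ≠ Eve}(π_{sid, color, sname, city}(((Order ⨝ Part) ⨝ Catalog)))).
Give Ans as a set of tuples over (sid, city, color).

{(20, ATL, black), (20, BOS, white), (20, DC, red), (20, NYC, red), (23, ATL, white), (23, CHI, gold)}

Joining Order and Part on sid yields {(20, Dee, Orion, ATL, black), (20, Dee, Orion, BOS, white), (20, Dee, Orion, DC, red), (20, Dee, Orion, NYC, red), (20, Eve, Helix, ATL, black), (20, Eve, Helix, BOS, white), (20, Eve, Helix, DC, red), (20, Eve, Helix, NYC, red), (20, Ola, Beta, ATL, black), (20, Ola, Beta, BOS, white), (20, Ola, Beta, DC, red), (20, Ola, Beta, NYC, red), (20, Wes, Omega, ATL, black), (20, Wes, Omega, BOS, white), (20, Wes, Omega, DC, red), (20, Wes, Omega, NYC, red), (20, Wes, Vega, ATL, black), (20, Wes, Vega, BOS, white), (20, Wes, Vega, DC, red), (20, Wes, Vega, NYC, red), (23, Eve, Nova, ATL, white), (23, Eve, Nova, CHI, gold), (23, Gus, Alpha, ATL, white), (23, Gus, Alpha, CHI, gold), (23, Vic, Vega, ATL, white), (23, Vic, Vega, CHI, gold)}.
Joining (Order ⨝ Part) and Catalog on pname yields {(20, Dee, Orion, ATL, black, 20), (20, Dee, Orion, BOS, white, 20), (20, Dee, Orion, DC, red, 20), (20, Dee, Orion, NYC, red, 20), (20, Eve, Helix, ATL, black, 12), (20, Eve, Helix, ATL, black, 24), (20, Eve, Helix, BOS, white, 12), (20, Eve, Helix, BOS, white, 24), (20, Eve, Helix, DC, red, 12), (20, Eve, Helix, DC, red, 24), (20, Eve, Helix, NYC, red, 12), (20, Eve, Helix, NYC, red, 24), (20, Ola, Beta, ATL, black, 7), (20, Ola, Beta, BOS, white, 7), (20, Ola, Beta, DC, red, 7), (20, Ola, Beta, NYC, red, 7), (20, Wes, Vega, ATL, black, 22), (20, Wes, Vega, BOS, white, 22), (20, Wes, Vega, DC, red, 22), (20, Wes, Vega, NYC, red, 22), (23, Gus, Alpha, ATL, white, 22), (23, Gus, Alpha, CHI, gold, 22), (23, Vic, Vega, ATL, white, 22), (23, Vic, Vega, CHI, gold, 22)}.
Projecting to sid, color, sname, city (4 duplicate(s) eliminated): {(20, black, Dee, ATL), (20, black, Eve, ATL), (20, black, Ola, ATL), (20, black, Wes, ATL), (20, red, Dee, DC), (20, red, Dee, NYC), (20, red, Eve, DC), (20, red, Eve, NYC), (20, red, Ola, DC), (20, red, Ola, NYC), (20, red, Wes, DC), (20, red, Wes, NYC), (20, white, Dee, BOS), (20, white, Eve, BOS), (20, white, Ola, BOS), (20, white, Wes, BOS), (23, gold, Gus, CHI), (23, gold, Vic, CHI), (23, white, Gus, ATL), (23, white, Vic, ATL)}
Apply σ_{sname ≠ Eve}; surviving tuples: {(20, black, Dee, ATL), (20, black, Ola, ATL), (20, black, Wes, ATL), (20, red, Dee, DC), (20, red, Dee, NYC), (20, red, Ola, DC), (20, red, Ola, NYC), (20, red, Wes, DC), (20, red, Wes, NYC), (20, white, Dee, BOS), (20, white, Ola, BOS), (20, white, Wes, BOS), (23, gold, Gus, CHI), (23, gold, Vic, CHI), (23, white, Gus, ATL), (23, white, Vic, ATL)}
Projecting to sid, city, color (10 duplicate(s) eliminated): {(20, ATL, black), (20, BOS, white), (20, DC, red), (20, NYC, red), (23, ATL, white), (23, CHI, gold)}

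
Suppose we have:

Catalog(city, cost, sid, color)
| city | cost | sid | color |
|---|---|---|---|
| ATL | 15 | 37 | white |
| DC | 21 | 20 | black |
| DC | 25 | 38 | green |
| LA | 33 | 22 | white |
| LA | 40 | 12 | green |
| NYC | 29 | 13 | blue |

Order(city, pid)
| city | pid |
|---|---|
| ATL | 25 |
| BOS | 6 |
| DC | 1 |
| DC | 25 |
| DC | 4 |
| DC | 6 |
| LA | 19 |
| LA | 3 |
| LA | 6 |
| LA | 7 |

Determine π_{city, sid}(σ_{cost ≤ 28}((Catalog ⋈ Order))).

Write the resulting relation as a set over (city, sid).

Natural join on city: {(ATL, 15, 37, white, 25), (DC, 21, 20, black, 1), (DC, 21, 20, black, 25), (DC, 21, 20, black, 4), (DC, 21, 20, black, 6), (DC, 25, 38, green, 1), (DC, 25, 38, green, 25), (DC, 25, 38, green, 4), (DC, 25, 38, green, 6), (LA, 33, 22, white, 19), (LA, 33, 22, white, 3), (LA, 33, 22, white, 6), (LA, 33, 22, white, 7), (LA, 40, 12, green, 19), (LA, 40, 12, green, 3), (LA, 40, 12, green, 6), (LA, 40, 12, green, 7)}
Filtering on cost ≤ 28 leaves {(ATL, 15, 37, white, 25), (DC, 21, 20, black, 1), (DC, 21, 20, black, 25), (DC, 21, 20, black, 4), (DC, 21, 20, black, 6), (DC, 25, 38, green, 1), (DC, 25, 38, green, 25), (DC, 25, 38, green, 4), (DC, 25, 38, green, 6)}.
π_{city, sid} gives {(ATL, 37), (DC, 20), (DC, 38)} (6 duplicate(s) eliminated).

{(ATL, 37), (DC, 20), (DC, 38)}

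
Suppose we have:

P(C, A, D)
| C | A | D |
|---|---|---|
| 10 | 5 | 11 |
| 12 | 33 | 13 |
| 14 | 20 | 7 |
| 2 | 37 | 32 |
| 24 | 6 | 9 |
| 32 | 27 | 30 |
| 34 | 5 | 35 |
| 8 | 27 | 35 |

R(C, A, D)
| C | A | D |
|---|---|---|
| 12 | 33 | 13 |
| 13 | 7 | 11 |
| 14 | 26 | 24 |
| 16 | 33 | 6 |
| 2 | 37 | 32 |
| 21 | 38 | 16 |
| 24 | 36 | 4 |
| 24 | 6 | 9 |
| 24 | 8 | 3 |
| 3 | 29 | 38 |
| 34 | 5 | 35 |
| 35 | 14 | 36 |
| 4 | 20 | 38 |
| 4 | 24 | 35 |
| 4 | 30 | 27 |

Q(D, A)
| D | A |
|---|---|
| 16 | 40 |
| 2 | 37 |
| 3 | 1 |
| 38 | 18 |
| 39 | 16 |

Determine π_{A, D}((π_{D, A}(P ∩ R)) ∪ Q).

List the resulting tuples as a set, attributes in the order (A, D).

Taking the intersection: {(12, 33, 13), (2, 37, 32), (24, 6, 9), (34, 5, 35)}
π_{D, A} gives {(13, 33), (32, 37), (35, 5), (9, 6)}.
Taking the union: {(13, 33), (16, 40), (2, 37), (3, 1), (32, 37), (35, 5), (38, 18), (39, 16), (9, 6)}
π_{A, D} gives {(1, 3), (16, 39), (18, 38), (33, 13), (37, 2), (37, 32), (40, 16), (5, 35), (6, 9)}.

{(1, 3), (16, 39), (18, 38), (33, 13), (37, 2), (37, 32), (40, 16), (5, 35), (6, 9)}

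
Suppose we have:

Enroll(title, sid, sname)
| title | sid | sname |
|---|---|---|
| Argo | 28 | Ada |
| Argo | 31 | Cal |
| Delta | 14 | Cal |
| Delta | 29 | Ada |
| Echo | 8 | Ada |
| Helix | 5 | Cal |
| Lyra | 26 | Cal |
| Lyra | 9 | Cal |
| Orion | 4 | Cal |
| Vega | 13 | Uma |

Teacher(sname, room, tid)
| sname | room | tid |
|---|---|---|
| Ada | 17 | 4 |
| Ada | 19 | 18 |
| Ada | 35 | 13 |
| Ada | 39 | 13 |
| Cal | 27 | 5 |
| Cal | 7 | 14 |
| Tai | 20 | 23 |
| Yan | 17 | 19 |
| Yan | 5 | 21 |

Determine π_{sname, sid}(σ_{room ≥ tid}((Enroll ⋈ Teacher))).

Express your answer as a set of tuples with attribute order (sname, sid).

{(Ada, 28), (Ada, 29), (Ada, 8), (Cal, 14), (Cal, 26), (Cal, 31), (Cal, 4), (Cal, 5), (Cal, 9)}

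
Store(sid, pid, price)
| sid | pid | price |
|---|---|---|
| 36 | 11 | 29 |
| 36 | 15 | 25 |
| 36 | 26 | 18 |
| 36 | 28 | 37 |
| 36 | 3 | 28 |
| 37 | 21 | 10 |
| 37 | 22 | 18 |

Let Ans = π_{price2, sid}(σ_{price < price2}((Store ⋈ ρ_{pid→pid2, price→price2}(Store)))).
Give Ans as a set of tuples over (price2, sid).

ρ[pid→pid2, price→price2]: schema becomes (sid, pid2, price2); tuples unchanged.
Store ⋈ ρ_{pid→pid2, price→price2}(Store) (natural join on sid): {(36, 11, 29, 11, 29), (36, 11, 29, 15, 25), (36, 11, 29, 26, 18), (36, 11, 29, 28, 37), (36, 11, 29, 3, 28), (36, 15, 25, 11, 29), (36, 15, 25, 15, 25), (36, 15, 25, 26, 18), (36, 15, 25, 28, 37), (36, 15, 25, 3, 28), (36, 26, 18, 11, 29), (36, 26, 18, 15, 25), (36, 26, 18, 26, 18), (36, 26, 18, 28, 37), (36, 26, 18, 3, 28), (36, 28, 37, 11, 29), (36, 28, 37, 15, 25), (36, 28, 37, 26, 18), (36, 28, 37, 28, 37), (36, 28, 37, 3, 28), (36, 3, 28, 11, 29), (36, 3, 28, 15, 25), (36, 3, 28, 26, 18), (36, 3, 28, 28, 37), (36, 3, 28, 3, 28), (37, 21, 10, 21, 10), (37, 21, 10, 22, 18), (37, 22, 18, 21, 10), (37, 22, 18, 22, 18)}
Selection price < price2: {(36, 11, 29, 28, 37), (36, 15, 25, 11, 29), (36, 15, 25, 28, 37), (36, 15, 25, 3, 28), (36, 26, 18, 11, 29), (36, 26, 18, 15, 25), (36, 26, 18, 28, 37), (36, 26, 18, 3, 28), (36, 3, 28, 11, 29), (36, 3, 28, 28, 37), (37, 21, 10, 22, 18)}
Projecting to price2, sid (6 duplicate(s) eliminated): {(18, 37), (25, 36), (28, 36), (29, 36), (37, 36)}

{(18, 37), (25, 36), (28, 36), (29, 36), (37, 36)}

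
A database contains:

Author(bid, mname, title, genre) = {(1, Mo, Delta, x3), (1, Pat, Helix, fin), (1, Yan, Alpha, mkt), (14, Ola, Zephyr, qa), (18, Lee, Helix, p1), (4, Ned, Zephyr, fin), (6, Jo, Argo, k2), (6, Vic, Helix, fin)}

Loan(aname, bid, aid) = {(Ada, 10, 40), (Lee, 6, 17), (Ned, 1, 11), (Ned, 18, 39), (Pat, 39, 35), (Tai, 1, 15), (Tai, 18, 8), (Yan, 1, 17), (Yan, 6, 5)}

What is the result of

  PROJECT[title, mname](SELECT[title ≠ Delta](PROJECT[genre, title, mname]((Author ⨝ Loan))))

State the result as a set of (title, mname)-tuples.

Natural join on bid: {(1, Mo, Delta, x3, Ned, 11), (1, Mo, Delta, x3, Tai, 15), (1, Mo, Delta, x3, Yan, 17), (1, Pat, Helix, fin, Ned, 11), (1, Pat, Helix, fin, Tai, 15), (1, Pat, Helix, fin, Yan, 17), (1, Yan, Alpha, mkt, Ned, 11), (1, Yan, Alpha, mkt, Tai, 15), (1, Yan, Alpha, mkt, Yan, 17), (18, Lee, Helix, p1, Ned, 39), (18, Lee, Helix, p1, Tai, 8), (6, Jo, Argo, k2, Lee, 17), (6, Jo, Argo, k2, Yan, 5), (6, Vic, Helix, fin, Lee, 17), (6, Vic, Helix, fin, Yan, 5)}
π_{genre, title, mname} gives {(fin, Helix, Pat), (fin, Helix, Vic), (k2, Argo, Jo), (mkt, Alpha, Yan), (p1, Helix, Lee), (x3, Delta, Mo)} (9 duplicate(s) eliminated).
Apply σ_{title ≠ Delta}; surviving tuples: {(fin, Helix, Pat), (fin, Helix, Vic), (k2, Argo, Jo), (mkt, Alpha, Yan), (p1, Helix, Lee)}
π_{title, mname} gives {(Alpha, Yan), (Argo, Jo), (Helix, Lee), (Helix, Pat), (Helix, Vic)}.

{(Alpha, Yan), (Argo, Jo), (Helix, Lee), (Helix, Pat), (Helix, Vic)}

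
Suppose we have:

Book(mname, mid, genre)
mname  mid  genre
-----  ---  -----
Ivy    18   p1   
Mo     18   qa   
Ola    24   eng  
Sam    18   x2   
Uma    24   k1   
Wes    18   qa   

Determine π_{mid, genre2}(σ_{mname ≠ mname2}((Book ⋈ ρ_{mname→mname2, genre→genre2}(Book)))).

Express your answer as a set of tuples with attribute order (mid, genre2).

{(18, p1), (18, qa), (18, x2), (24, eng), (24, k1)}

ρ[mname→mname2, genre→genre2]: schema becomes (mname2, mid, genre2); tuples unchanged.
Book ⋈ ρ_{mname→mname2, genre→genre2}(Book) (natural join on mid): {(Ivy, 18, p1, Ivy, p1), (Ivy, 18, p1, Mo, qa), (Ivy, 18, p1, Sam, x2), (Ivy, 18, p1, Wes, qa), (Mo, 18, qa, Ivy, p1), (Mo, 18, qa, Mo, qa), (Mo, 18, qa, Sam, x2), (Mo, 18, qa, Wes, qa), (Ola, 24, eng, Ola, eng), (Ola, 24, eng, Uma, k1), (Sam, 18, x2, Ivy, p1), (Sam, 18, x2, Mo, qa), (Sam, 18, x2, Sam, x2), (Sam, 18, x2, Wes, qa), (Uma, 24, k1, Ola, eng), (Uma, 24, k1, Uma, k1), (Wes, 18, qa, Ivy, p1), (Wes, 18, qa, Mo, qa), (Wes, 18, qa, Sam, x2), (Wes, 18, qa, Wes, qa)}
Filtering on mname ≠ mname2 leaves {(Ivy, 18, p1, Mo, qa), (Ivy, 18, p1, Sam, x2), (Ivy, 18, p1, Wes, qa), (Mo, 18, qa, Ivy, p1), (Mo, 18, qa, Sam, x2), (Mo, 18, qa, Wes, qa), (Ola, 24, eng, Uma, k1), (Sam, 18, x2, Ivy, p1), (Sam, 18, x2, Mo, qa), (Sam, 18, x2, Wes, qa), (Uma, 24, k1, Ola, eng), (Wes, 18, qa, Ivy, p1), (Wes, 18, qa, Mo, qa), (Wes, 18, qa, Sam, x2)}.
Projecting to mid, genre2 (9 duplicate(s) eliminated): {(18, p1), (18, qa), (18, x2), (24, eng), (24, k1)}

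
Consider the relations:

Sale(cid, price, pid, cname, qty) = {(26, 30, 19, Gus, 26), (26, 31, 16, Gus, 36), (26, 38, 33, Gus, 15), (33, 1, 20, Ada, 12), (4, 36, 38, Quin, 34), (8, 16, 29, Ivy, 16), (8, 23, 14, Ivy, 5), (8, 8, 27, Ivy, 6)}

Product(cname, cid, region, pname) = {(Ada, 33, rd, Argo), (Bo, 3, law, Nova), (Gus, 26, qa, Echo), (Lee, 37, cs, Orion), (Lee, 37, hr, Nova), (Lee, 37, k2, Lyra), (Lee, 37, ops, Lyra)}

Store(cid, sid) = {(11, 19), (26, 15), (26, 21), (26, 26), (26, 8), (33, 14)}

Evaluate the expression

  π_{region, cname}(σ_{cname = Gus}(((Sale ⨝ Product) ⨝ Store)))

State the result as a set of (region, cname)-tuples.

Joining Sale and Product on cid, cname yields {(26, 30, 19, Gus, 26, qa, Echo), (26, 31, 16, Gus, 36, qa, Echo), (26, 38, 33, Gus, 15, qa, Echo), (33, 1, 20, Ada, 12, rd, Argo)}.
Joining (Sale ⨝ Product) and Store on cid yields {(26, 30, 19, Gus, 26, qa, Echo, 15), (26, 30, 19, Gus, 26, qa, Echo, 21), (26, 30, 19, Gus, 26, qa, Echo, 26), (26, 30, 19, Gus, 26, qa, Echo, 8), (26, 31, 16, Gus, 36, qa, Echo, 15), (26, 31, 16, Gus, 36, qa, Echo, 21), (26, 31, 16, Gus, 36, qa, Echo, 26), (26, 31, 16, Gus, 36, qa, Echo, 8), (26, 38, 33, Gus, 15, qa, Echo, 15), (26, 38, 33, Gus, 15, qa, Echo, 21), (26, 38, 33, Gus, 15, qa, Echo, 26), (26, 38, 33, Gus, 15, qa, Echo, 8), (33, 1, 20, Ada, 12, rd, Argo, 14)}.
Selection cname = Gus: {(26, 30, 19, Gus, 26, qa, Echo, 15), (26, 30, 19, Gus, 26, qa, Echo, 21), (26, 30, 19, Gus, 26, qa, Echo, 26), (26, 30, 19, Gus, 26, qa, Echo, 8), (26, 31, 16, Gus, 36, qa, Echo, 15), (26, 31, 16, Gus, 36, qa, Echo, 21), (26, 31, 16, Gus, 36, qa, Echo, 26), (26, 31, 16, Gus, 36, qa, Echo, 8), (26, 38, 33, Gus, 15, qa, Echo, 15), (26, 38, 33, Gus, 15, qa, Echo, 21), (26, 38, 33, Gus, 15, qa, Echo, 26), (26, 38, 33, Gus, 15, qa, Echo, 8)}
π_{region, cname} gives {(qa, Gus)} (11 duplicate(s) eliminated).

{(qa, Gus)}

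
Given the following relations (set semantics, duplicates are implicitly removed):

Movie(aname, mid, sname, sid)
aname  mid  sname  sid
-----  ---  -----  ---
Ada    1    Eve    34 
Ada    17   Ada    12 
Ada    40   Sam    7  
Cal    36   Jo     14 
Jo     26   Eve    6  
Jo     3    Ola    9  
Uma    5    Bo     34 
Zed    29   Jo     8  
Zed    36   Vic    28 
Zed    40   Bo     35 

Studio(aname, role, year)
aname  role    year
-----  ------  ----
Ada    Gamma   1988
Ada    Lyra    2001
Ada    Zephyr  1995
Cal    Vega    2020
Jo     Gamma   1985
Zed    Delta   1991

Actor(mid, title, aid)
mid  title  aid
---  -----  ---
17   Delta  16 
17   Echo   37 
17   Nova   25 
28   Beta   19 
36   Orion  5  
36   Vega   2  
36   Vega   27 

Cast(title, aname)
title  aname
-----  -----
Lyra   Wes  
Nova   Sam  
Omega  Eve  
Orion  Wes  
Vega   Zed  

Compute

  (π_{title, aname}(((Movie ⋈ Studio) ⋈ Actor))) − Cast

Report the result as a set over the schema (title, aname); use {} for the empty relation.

Natural join on aname: {(Ada, 1, Eve, 34, Gamma, 1988), (Ada, 1, Eve, 34, Lyra, 2001), (Ada, 1, Eve, 34, Zephyr, 1995), (Ada, 17, Ada, 12, Gamma, 1988), (Ada, 17, Ada, 12, Lyra, 2001), (Ada, 17, Ada, 12, Zephyr, 1995), (Ada, 40, Sam, 7, Gamma, 1988), (Ada, 40, Sam, 7, Lyra, 2001), (Ada, 40, Sam, 7, Zephyr, 1995), (Cal, 36, Jo, 14, Vega, 2020), (Jo, 26, Eve, 6, Gamma, 1985), (Jo, 3, Ola, 9, Gamma, 1985), (Zed, 29, Jo, 8, Delta, 1991), (Zed, 36, Vic, 28, Delta, 1991), (Zed, 40, Bo, 35, Delta, 1991)}
Natural join on mid: {(Ada, 17, Ada, 12, Gamma, 1988, Delta, 16), (Ada, 17, Ada, 12, Gamma, 1988, Echo, 37), (Ada, 17, Ada, 12, Gamma, 1988, Nova, 25), (Ada, 17, Ada, 12, Lyra, 2001, Delta, 16), (Ada, 17, Ada, 12, Lyra, 2001, Echo, 37), (Ada, 17, Ada, 12, Lyra, 2001, Nova, 25), (Ada, 17, Ada, 12, Zephyr, 1995, Delta, 16), (Ada, 17, Ada, 12, Zephyr, 1995, Echo, 37), (Ada, 17, Ada, 12, Zephyr, 1995, Nova, 25), (Cal, 36, Jo, 14, Vega, 2020, Orion, 5), (Cal, 36, Jo, 14, Vega, 2020, Vega, 2), (Cal, 36, Jo, 14, Vega, 2020, Vega, 27), (Zed, 36, Vic, 28, Delta, 1991, Orion, 5), (Zed, 36, Vic, 28, Delta, 1991, Vega, 2), (Zed, 36, Vic, 28, Delta, 1991, Vega, 27)}
Keep only column(s) title, aname (8 duplicate(s) eliminated): {(Delta, Ada), (Echo, Ada), (Nova, Ada), (Orion, Cal), (Orion, Zed), (Vega, Cal), (Vega, Zed)}
Difference: {(Delta, Ada), (Echo, Ada), (Nova, Ada), (Orion, Cal), (Orion, Zed), (Vega, Cal), (Vega, Zed)} with {(Lyra, Wes), (Nova, Sam), (Omega, Eve), (Orion, Wes), (Vega, Zed)} → {(Delta, Ada), (Echo, Ada), (Nova, Ada), (Orion, Cal), (Orion, Zed), (Vega, Cal)}

{(Delta, Ada), (Echo, Ada), (Nova, Ada), (Orion, Cal), (Orion, Zed), (Vega, Cal)}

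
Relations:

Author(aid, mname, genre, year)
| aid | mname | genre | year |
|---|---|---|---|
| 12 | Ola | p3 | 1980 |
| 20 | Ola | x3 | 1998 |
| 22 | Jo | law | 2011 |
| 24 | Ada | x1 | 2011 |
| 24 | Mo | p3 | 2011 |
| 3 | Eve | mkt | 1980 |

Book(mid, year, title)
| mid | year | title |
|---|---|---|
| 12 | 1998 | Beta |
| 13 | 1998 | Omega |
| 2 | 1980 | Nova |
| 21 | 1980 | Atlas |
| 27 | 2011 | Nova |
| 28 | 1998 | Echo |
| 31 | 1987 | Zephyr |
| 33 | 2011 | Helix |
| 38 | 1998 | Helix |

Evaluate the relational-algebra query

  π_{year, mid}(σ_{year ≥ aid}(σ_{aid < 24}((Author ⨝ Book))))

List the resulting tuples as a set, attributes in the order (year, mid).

Joining Author and Book on year yields {(12, Ola, p3, 1980, 2, Nova), (12, Ola, p3, 1980, 21, Atlas), (20, Ola, x3, 1998, 12, Beta), (20, Ola, x3, 1998, 13, Omega), (20, Ola, x3, 1998, 28, Echo), (20, Ola, x3, 1998, 38, Helix), (22, Jo, law, 2011, 27, Nova), (22, Jo, law, 2011, 33, Helix), (24, Ada, x1, 2011, 27, Nova), (24, Ada, x1, 2011, 33, Helix), (24, Mo, p3, 2011, 27, Nova), (24, Mo, p3, 2011, 33, Helix), (3, Eve, mkt, 1980, 2, Nova), (3, Eve, mkt, 1980, 21, Atlas)}.
σ[aid < 24]: keep tuples satisfying aid < 24 → {(12, Ola, p3, 1980, 2, Nova), (12, Ola, p3, 1980, 21, Atlas), (20, Ola, x3, 1998, 12, Beta), (20, Ola, x3, 1998, 13, Omega), (20, Ola, x3, 1998, 28, Echo), (20, Ola, x3, 1998, 38, Helix), (22, Jo, law, 2011, 27, Nova), (22, Jo, law, 2011, 33, Helix), (3, Eve, mkt, 1980, 2, Nova), (3, Eve, mkt, 1980, 21, Atlas)}
σ[year ≥ aid]: keep tuples satisfying year ≥ aid → {(12, Ola, p3, 1980, 2, Nova), (12, Ola, p3, 1980, 21, Atlas), (20, Ola, x3, 1998, 12, Beta), (20, Ola, x3, 1998, 13, Omega), (20, Ola, x3, 1998, 28, Echo), (20, Ola, x3, 1998, 38, Helix), (22, Jo, law, 2011, 27, Nova), (22, Jo, law, 2011, 33, Helix), (3, Eve, mkt, 1980, 2, Nova), (3, Eve, mkt, 1980, 21, Atlas)}
π[year, mid]: project onto (year, mid) (2 duplicate(s) eliminated) → {(1980, 2), (1980, 21), (1998, 12), (1998, 13), (1998, 28), (1998, 38), (2011, 27), (2011, 33)}

{(1980, 2), (1980, 21), (1998, 12), (1998, 13), (1998, 28), (1998, 38), (2011, 27), (2011, 33)}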